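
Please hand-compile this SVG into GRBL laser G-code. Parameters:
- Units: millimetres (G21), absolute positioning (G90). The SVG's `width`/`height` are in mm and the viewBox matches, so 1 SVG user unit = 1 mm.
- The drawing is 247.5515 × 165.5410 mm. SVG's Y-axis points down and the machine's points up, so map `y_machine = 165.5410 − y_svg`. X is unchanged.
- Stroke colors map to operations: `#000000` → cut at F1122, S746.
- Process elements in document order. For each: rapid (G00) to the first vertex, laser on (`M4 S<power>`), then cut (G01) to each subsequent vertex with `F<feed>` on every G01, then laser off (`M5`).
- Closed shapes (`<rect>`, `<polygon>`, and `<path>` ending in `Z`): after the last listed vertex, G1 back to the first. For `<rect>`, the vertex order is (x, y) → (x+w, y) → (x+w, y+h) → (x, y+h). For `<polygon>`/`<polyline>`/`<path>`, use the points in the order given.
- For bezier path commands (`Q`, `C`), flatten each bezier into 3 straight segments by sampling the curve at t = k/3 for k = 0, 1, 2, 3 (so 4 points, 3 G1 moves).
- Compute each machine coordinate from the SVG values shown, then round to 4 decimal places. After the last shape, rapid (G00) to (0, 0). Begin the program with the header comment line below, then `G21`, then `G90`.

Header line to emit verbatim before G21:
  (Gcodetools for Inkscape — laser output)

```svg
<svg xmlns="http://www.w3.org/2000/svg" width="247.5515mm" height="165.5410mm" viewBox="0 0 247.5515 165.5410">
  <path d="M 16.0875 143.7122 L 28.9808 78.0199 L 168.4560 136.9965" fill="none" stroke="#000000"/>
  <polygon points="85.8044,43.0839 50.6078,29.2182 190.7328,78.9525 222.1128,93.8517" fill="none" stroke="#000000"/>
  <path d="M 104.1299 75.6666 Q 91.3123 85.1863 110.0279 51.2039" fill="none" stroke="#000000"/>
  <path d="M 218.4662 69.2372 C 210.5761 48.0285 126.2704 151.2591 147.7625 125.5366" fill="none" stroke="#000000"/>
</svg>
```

1 u = 1 mm; y_m = 165.5410 − y.

[1] `<path>` open polyline, #000000→cut S746 F1122: (16.0875,21.8288) → (28.9808,87.5211) → (168.4560,28.5445)

[2] `<polygon>` closed polygon, #000000→cut S746 F1122: (85.8044,122.4571) → (50.6078,136.3228) → (190.7328,86.5885) → (222.1128,71.6893) → (85.8044,122.4571) (closed)

[3] `<path>` quadratic bezier, #000000→cut S746 F1122: (104.1299,89.8744) → (99.0885,88.3615) → (101.0545,96.5157) → (110.0279,114.3371)

[4] `<path>` cubic bezier, #000000→cut S746 F1122: (218.4662,96.3038) → (191.8529,85.4176) → (154.7877,47.8814) → (147.7625,40.0044)

(Gcodetools for Inkscape — laser output)
G21
G90
G00 X16.0875 Y21.8288
M4 S746
G01 X28.9808 Y87.5211 F1122
G01 X168.4560 Y28.5445 F1122
M5
G00 X85.8044 Y122.4571
M4 S746
G01 X50.6078 Y136.3228 F1122
G01 X190.7328 Y86.5885 F1122
G01 X222.1128 Y71.6893 F1122
G01 X85.8044 Y122.4571 F1122
M5
G00 X104.1299 Y89.8744
M4 S746
G01 X99.0885 Y88.3615 F1122
G01 X101.0545 Y96.5157 F1122
G01 X110.0279 Y114.3371 F1122
M5
G00 X218.4662 Y96.3038
M4 S746
G01 X191.8529 Y85.4176 F1122
G01 X154.7877 Y47.8814 F1122
G01 X147.7625 Y40.0044 F1122
M5
G00 X0.0000 Y0.0000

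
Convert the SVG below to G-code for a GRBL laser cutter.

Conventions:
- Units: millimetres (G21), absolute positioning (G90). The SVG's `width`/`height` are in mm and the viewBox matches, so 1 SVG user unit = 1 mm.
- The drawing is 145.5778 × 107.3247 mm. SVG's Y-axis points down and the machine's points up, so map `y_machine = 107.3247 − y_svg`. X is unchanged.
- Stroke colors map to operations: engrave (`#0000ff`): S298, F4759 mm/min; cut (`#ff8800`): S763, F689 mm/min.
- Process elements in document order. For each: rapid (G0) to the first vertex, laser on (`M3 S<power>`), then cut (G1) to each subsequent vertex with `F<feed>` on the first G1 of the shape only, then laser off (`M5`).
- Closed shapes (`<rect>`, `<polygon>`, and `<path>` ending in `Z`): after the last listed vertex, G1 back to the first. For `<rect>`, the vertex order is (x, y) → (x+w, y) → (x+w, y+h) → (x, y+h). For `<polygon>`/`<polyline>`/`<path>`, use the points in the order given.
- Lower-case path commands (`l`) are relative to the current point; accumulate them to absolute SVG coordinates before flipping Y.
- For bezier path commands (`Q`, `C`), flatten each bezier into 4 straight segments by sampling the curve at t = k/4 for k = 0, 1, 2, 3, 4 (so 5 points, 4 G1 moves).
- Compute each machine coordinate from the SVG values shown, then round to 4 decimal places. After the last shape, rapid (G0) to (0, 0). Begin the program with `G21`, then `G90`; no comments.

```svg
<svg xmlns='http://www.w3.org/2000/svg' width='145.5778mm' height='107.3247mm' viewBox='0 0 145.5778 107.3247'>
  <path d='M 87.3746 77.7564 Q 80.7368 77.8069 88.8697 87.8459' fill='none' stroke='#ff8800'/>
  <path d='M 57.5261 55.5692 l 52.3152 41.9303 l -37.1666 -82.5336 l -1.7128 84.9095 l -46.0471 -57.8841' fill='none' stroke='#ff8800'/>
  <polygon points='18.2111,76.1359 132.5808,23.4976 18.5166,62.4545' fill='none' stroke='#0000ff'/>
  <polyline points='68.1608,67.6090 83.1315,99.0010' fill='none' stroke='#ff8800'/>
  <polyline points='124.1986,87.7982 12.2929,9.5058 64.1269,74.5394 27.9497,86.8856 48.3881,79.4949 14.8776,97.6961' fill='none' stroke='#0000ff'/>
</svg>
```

1 u = 1 mm; y_m = 107.3247 − y.

[1] `<path>` quadratic bezier, #ff8800→cut S763 F689: (87.3746,29.5683) → (84.9789,28.9188) → (84.4295,27.0207) → (85.7264,23.8740) → (88.8697,19.4788)

[2] `<path>` open polyline, #ff8800→cut S763 F689: (57.5261,51.7555) → (109.8413,9.8252) → (72.6747,92.3588) → (70.9619,7.4493) → (24.9148,65.3334)

[3] `<polygon>` closed polygon, #0000ff→engrave S298 F4759: (18.2111,31.1888) → (132.5808,83.8271) → (18.5166,44.8702) → (18.2111,31.1888) (closed)

[4] `<polyline>` line segment, #ff8800→cut S763 F689: (68.1608,39.7157) → (83.1315,8.3237)

[5] `<polyline>` open polyline, #0000ff→engrave S298 F4759: (124.1986,19.5265) → (12.2929,97.8189) → (64.1269,32.7853) → (27.9497,20.4391) → (48.3881,27.8298) → (14.8776,9.6286)

G21
G90
G0 X87.3746 Y29.5683
M3 S763
G1 X84.9789 Y28.9188 F689
G1 X84.4295 Y27.0207
G1 X85.7264 Y23.8740
G1 X88.8697 Y19.4788
M5
G0 X57.5261 Y51.7555
M3 S763
G1 X109.8413 Y9.8252 F689
G1 X72.6747 Y92.3588
G1 X70.9619 Y7.4493
G1 X24.9148 Y65.3334
M5
G0 X18.2111 Y31.1888
M3 S298
G1 X132.5808 Y83.8271 F4759
G1 X18.5166 Y44.8702
G1 X18.2111 Y31.1888
M5
G0 X68.1608 Y39.7157
M3 S763
G1 X83.1315 Y8.3237 F689
M5
G0 X124.1986 Y19.5265
M3 S298
G1 X12.2929 Y97.8189 F4759
G1 X64.1269 Y32.7853
G1 X27.9497 Y20.4391
G1 X48.3881 Y27.8298
G1 X14.8776 Y9.6286
M5
G0 X0.0000 Y0.0000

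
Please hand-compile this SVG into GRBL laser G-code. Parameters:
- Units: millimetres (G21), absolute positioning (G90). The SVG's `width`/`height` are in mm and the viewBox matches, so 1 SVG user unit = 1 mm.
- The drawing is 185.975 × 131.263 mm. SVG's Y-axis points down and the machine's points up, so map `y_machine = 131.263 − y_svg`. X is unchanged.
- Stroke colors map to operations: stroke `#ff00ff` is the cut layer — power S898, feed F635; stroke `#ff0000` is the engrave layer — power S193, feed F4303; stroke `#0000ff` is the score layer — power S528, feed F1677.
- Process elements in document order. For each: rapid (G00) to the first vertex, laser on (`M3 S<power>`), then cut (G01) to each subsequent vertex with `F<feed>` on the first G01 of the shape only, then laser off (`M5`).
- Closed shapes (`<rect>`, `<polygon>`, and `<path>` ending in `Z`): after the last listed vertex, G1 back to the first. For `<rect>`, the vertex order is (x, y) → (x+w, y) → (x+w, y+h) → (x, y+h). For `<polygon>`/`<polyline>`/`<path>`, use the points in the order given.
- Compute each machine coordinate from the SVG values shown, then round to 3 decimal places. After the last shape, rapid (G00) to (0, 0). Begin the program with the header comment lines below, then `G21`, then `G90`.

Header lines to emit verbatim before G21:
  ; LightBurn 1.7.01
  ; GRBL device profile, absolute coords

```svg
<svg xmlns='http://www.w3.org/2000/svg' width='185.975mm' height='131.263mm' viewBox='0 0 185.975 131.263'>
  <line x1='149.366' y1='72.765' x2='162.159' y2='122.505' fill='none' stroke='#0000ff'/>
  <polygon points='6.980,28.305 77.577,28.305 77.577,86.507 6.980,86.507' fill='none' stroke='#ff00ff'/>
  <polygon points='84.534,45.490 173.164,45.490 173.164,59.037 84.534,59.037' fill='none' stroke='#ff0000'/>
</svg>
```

viewBox `0 0 185.975 131.263` with mm width/height → 1 unit = 1 mm. Flip: y_m = 131.263 − y_svg.

**Shape 1** — `<line>` line segment, stroke `#0000ff` → score (S528, F1677). Machine vertices: (149.366,58.498) → (162.159,8.758). Open path.

**Shape 2** — `<polygon>` rectangle, stroke `#ff00ff` → cut (S898, F635). Machine vertices: (6.980,102.958) → (77.577,102.958) → (77.577,44.756) → (6.980,44.756) → (6.980,102.958). Closed: final G1 returns to the first vertex.

**Shape 3** — `<polygon>` rectangle, stroke `#ff0000` → engrave (S193, F4303). Machine vertices: (84.534,85.773) → (173.164,85.773) → (173.164,72.226) → (84.534,72.226) → (84.534,85.773). Closed: final G1 returns to the first vertex.

; LightBurn 1.7.01
; GRBL device profile, absolute coords
G21
G90
G00 X149.366 Y58.498
M3 S528
G01 X162.159 Y8.758 F1677
M5
G00 X6.980 Y102.958
M3 S898
G01 X77.577 Y102.958 F635
G01 X77.577 Y44.756
G01 X6.980 Y44.756
G01 X6.980 Y102.958
M5
G00 X84.534 Y85.773
M3 S193
G01 X173.164 Y85.773 F4303
G01 X173.164 Y72.226
G01 X84.534 Y72.226
G01 X84.534 Y85.773
M5
G00 X0.000 Y0.000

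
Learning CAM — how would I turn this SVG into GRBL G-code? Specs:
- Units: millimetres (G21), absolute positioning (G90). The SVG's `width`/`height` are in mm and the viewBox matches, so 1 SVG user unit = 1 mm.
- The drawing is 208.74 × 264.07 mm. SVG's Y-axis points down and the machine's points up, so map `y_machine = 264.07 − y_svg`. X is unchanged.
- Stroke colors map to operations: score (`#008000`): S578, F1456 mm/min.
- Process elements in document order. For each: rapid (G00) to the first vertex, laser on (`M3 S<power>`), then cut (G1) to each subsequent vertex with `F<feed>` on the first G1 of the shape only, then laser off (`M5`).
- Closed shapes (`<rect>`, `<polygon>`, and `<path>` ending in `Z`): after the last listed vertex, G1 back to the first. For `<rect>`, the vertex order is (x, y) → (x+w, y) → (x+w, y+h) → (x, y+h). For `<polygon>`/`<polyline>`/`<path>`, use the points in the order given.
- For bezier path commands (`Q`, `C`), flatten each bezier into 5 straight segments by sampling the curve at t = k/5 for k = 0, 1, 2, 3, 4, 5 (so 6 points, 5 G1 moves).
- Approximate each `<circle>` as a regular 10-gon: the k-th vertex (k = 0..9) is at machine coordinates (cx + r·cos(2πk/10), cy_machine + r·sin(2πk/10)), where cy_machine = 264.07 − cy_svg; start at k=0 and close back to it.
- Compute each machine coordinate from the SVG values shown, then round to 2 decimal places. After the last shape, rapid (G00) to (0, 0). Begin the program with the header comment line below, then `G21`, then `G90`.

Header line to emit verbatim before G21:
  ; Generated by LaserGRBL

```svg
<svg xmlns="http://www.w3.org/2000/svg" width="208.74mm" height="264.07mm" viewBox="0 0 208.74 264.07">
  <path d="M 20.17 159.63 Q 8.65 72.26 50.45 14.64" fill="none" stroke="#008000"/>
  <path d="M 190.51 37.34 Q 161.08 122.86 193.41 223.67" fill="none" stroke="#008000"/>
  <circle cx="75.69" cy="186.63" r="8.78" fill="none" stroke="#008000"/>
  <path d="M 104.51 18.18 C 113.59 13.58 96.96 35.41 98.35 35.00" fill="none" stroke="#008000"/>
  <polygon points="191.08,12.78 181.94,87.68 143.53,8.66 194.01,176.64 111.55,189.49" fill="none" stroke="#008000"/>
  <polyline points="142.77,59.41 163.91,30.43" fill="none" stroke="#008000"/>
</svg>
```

viewBox `0 0 208.74 264.07` with mm width/height → 1 unit = 1 mm. Flip: y_m = 264.07 − y_svg.

**Shape 1** — `<path>` quadratic bezier, stroke `#008000` → score (S578, F1456). Control points (SVG): P0=(20.17,159.63), P1=(8.65,72.26), P2=(50.45,14.64); sampled at t=k/5. Machine vertices: (20.17,104.44) → (17.69,138.20) → (19.49,169.58) → (25.54,198.57) → (35.86,225.19) → (50.45,249.43). Open path.

**Shape 2** — `<path>` quadratic bezier, stroke `#008000` → score (S578, F1456). Control points (SVG): P0=(190.51,37.34), P1=(161.08,122.86), P2=(193.41,223.67); sampled at t=k/5. Machine vertices: (190.51,226.73) → (181.21,191.91) → (176.85,155.87) → (177.43,118.60) → (182.95,80.11) → (193.41,40.40). Open path.

**Shape 3** — `<circle>` circle, stroke `#008000` → score (S578, F1456). Machine vertices: (84.47,77.44) → (82.79,82.60) → (78.40,85.79) → (72.98,85.79) → (68.59,82.60) → (66.91,77.44) → (68.59,72.28) → (72.98,69.09) → (78.40,69.09) → (82.79,72.28) → (84.47,77.44). Closed: final G1 returns to the first vertex.

**Shape 4** — `<path>` cubic bezier, stroke `#008000` → score (S578, F1456). Control points (SVG): P0=(104.51,18.18), P1=(113.59,13.58), P2=(96.96,35.41), P3=(98.35,35.00); sampled at t=k/5. Machine vertices: (104.51,245.89) → (107.22,245.87) → (105.86,241.84) → (102.53,236.14) → (99.33,231.10) → (98.35,229.07). Open path.

**Shape 5** — `<polygon>` closed polygon, stroke `#008000` → score (S578, F1456). Machine vertices: (191.08,251.29) → (181.94,176.39) → (143.53,255.41) → (194.01,87.43) → (111.55,74.58) → (191.08,251.29). Closed: final G1 returns to the first vertex.

**Shape 6** — `<polyline>` line segment, stroke `#008000` → score (S578, F1456). Machine vertices: (142.77,204.66) → (163.91,233.64). Open path.

; Generated by LaserGRBL
G21
G90
G00 X20.17 Y104.44
M3 S578
G1 X17.69 Y138.20 F1456
G1 X19.49 Y169.58
G1 X25.54 Y198.57
G1 X35.86 Y225.19
G1 X50.45 Y249.43
M5
G00 X190.51 Y226.73
M3 S578
G1 X181.21 Y191.91 F1456
G1 X176.85 Y155.87
G1 X177.43 Y118.60
G1 X182.95 Y80.11
G1 X193.41 Y40.40
M5
G00 X84.47 Y77.44
M3 S578
G1 X82.79 Y82.60 F1456
G1 X78.40 Y85.79
G1 X72.98 Y85.79
G1 X68.59 Y82.60
G1 X66.91 Y77.44
G1 X68.59 Y72.28
G1 X72.98 Y69.09
G1 X78.40 Y69.09
G1 X82.79 Y72.28
G1 X84.47 Y77.44
M5
G00 X104.51 Y245.89
M3 S578
G1 X107.22 Y245.87 F1456
G1 X105.86 Y241.84
G1 X102.53 Y236.14
G1 X99.33 Y231.10
G1 X98.35 Y229.07
M5
G00 X191.08 Y251.29
M3 S578
G1 X181.94 Y176.39 F1456
G1 X143.53 Y255.41
G1 X194.01 Y87.43
G1 X111.55 Y74.58
G1 X191.08 Y251.29
M5
G00 X142.77 Y204.66
M3 S578
G1 X163.91 Y233.64 F1456
M5
G00 X0.00 Y0.00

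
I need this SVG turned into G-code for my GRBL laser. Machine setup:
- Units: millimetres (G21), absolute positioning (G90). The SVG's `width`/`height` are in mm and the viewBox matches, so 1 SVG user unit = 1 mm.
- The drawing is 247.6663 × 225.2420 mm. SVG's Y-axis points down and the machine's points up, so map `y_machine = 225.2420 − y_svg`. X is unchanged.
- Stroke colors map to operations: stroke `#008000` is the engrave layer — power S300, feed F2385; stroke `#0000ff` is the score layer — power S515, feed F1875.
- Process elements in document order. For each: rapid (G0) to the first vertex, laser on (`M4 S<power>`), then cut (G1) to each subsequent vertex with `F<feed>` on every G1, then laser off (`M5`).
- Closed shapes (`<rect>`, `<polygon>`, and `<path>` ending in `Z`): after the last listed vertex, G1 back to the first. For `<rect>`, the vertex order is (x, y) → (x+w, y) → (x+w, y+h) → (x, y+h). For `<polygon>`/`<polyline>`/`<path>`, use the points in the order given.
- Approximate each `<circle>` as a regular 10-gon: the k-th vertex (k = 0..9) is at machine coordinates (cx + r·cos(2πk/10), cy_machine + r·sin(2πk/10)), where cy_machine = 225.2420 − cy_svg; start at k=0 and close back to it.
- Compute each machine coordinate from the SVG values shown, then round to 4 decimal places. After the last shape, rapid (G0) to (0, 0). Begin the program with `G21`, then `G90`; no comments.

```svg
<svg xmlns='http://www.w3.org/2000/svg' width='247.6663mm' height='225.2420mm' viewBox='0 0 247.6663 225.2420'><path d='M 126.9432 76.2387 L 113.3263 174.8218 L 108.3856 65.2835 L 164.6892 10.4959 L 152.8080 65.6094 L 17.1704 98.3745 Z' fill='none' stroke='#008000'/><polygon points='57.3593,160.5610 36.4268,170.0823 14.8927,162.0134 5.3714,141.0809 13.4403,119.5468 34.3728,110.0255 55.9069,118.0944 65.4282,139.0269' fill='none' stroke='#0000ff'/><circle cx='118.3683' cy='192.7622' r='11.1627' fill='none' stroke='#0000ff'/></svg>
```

G21
G90
G0 X126.9432 Y149.0033
M4 S300
G1 X113.3263 Y50.4202 F2385
G1 X108.3856 Y159.9585 F2385
G1 X164.6892 Y214.7461 F2385
G1 X152.8080 Y159.6326 F2385
G1 X17.1704 Y126.8675 F2385
G1 X126.9432 Y149.0033 F2385
M5
G0 X57.3593 Y64.6810
M4 S515
G1 X36.4268 Y55.1597 F1875
G1 X14.8927 Y63.2286 F1875
G1 X5.3714 Y84.1611 F1875
G1 X13.4403 Y105.6952 F1875
G1 X34.3728 Y115.2165 F1875
G1 X55.9069 Y107.1476 F1875
G1 X65.4282 Y86.2151 F1875
G1 X57.3593 Y64.6810 F1875
M5
G0 X129.5310 Y32.4798
M4 S515
G1 X127.3991 Y39.0411 F1875
G1 X121.8178 Y43.0962 F1875
G1 X114.9188 Y43.0962 F1875
G1 X109.3375 Y39.0411 F1875
G1 X107.2056 Y32.4798 F1875
G1 X109.3375 Y25.9185 F1875
G1 X114.9188 Y21.8634 F1875
G1 X121.8178 Y21.8634 F1875
G1 X127.3991 Y25.9185 F1875
G1 X129.5310 Y32.4798 F1875
M5
G0 X0.0000 Y0.0000

Since the viewBox matches the mm dimensions, user units are millimetres directly. The only transform is the Y-flip y_m = 225.2420 − y_svg.

Shape 1 is a closed polygon drawn with `<path>`. Its stroke #008000 means engrave at S300, F2385. After flipping Y the toolpath is (126.9432,149.0033) → (113.3263,50.4202) → (108.3856,159.9585) → (164.6892,214.7461) → (152.8080,159.6326) → (17.1704,126.8675) → (126.9432,149.0033), returning to the start.

Shape 2 is a regular polygon drawn with `<polygon>`. Its stroke #0000ff means score at S515, F1875. After flipping Y the toolpath is (57.3593,64.6810) → (36.4268,55.1597) → (14.8927,63.2286) → (5.3714,84.1611) → (13.4403,105.6952) → (34.3728,115.2165) → (55.9069,107.1476) → (65.4282,86.2151) → (57.3593,64.6810), returning to the start.

Shape 3 is a circle drawn with `<circle>`. Its stroke #0000ff means score at S515, F1875. After flipping Y the toolpath is (129.5310,32.4798) → (127.3991,39.0411) → (121.8178,43.0962) → (114.9188,43.0962) → (109.3375,39.0411) → (107.2056,32.4798) → (109.3375,25.9185) → (114.9188,21.8634) → (121.8178,21.8634) → (127.3991,25.9185) → (129.5310,32.4798), returning to the start.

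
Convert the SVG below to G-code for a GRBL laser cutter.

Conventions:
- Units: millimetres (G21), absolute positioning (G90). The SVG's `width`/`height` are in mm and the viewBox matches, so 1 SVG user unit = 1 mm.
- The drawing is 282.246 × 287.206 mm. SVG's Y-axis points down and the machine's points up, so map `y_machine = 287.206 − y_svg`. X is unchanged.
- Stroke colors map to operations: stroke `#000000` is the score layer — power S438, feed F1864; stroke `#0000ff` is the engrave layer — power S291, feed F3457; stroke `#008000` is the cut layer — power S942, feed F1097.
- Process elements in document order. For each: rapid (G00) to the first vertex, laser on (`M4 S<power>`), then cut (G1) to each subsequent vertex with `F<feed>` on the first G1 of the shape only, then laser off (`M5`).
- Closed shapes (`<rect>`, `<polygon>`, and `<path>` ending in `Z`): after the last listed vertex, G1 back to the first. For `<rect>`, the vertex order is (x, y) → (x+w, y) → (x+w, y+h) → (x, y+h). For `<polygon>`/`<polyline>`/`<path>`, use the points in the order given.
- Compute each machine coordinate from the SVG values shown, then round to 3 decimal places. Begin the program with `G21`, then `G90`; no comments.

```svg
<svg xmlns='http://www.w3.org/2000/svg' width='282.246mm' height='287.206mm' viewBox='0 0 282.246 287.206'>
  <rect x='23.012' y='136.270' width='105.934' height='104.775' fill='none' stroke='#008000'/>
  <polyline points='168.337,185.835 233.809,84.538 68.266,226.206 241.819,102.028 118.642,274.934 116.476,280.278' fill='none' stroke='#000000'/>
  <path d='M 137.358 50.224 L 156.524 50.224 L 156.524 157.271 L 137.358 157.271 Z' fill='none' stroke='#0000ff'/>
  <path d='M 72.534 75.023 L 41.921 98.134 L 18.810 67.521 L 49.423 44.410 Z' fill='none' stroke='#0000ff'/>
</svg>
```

G21
G90
G00 X23.012 Y150.936
M4 S942
G1 X128.946 Y150.936 F1097
G1 X128.946 Y46.161
G1 X23.012 Y46.161
G1 X23.012 Y150.936
M5
G00 X168.337 Y101.371
M4 S438
G1 X233.809 Y202.668 F1864
G1 X68.266 Y61.000
G1 X241.819 Y185.178
G1 X118.642 Y12.272
G1 X116.476 Y6.928
M5
G00 X137.358 Y236.982
M4 S291
G1 X156.524 Y236.982 F3457
G1 X156.524 Y129.935
G1 X137.358 Y129.935
G1 X137.358 Y236.982
M5
G00 X72.534 Y212.183
M4 S291
G1 X41.921 Y189.072 F3457
G1 X18.810 Y219.685
G1 X49.423 Y242.796
G1 X72.534 Y212.183
M5

viewBox `0 0 282.246 287.206` with mm width/height → 1 unit = 1 mm. Flip: y_m = 287.206 − y_svg.

**Shape 1** — `<rect>` rectangle, stroke `#008000` → cut (S942, F1097). Machine vertices: (23.012,150.936) → (128.946,150.936) → (128.946,46.161) → (23.012,46.161) → (23.012,150.936). Closed: final G1 returns to the first vertex.

**Shape 2** — `<polyline>` open polyline, stroke `#000000` → score (S438, F1864). Machine vertices: (168.337,101.371) → (233.809,202.668) → (68.266,61.000) → (241.819,185.178) → (118.642,12.272) → (116.476,6.928). Open path.

**Shape 3** — `<path>` rectangle, stroke `#0000ff` → engrave (S291, F3457). Machine vertices: (137.358,236.982) → (156.524,236.982) → (156.524,129.935) → (137.358,129.935) → (137.358,236.982). Closed: final G1 returns to the first vertex.

**Shape 4** — `<path>` regular polygon, stroke `#0000ff` → engrave (S291, F3457). Machine vertices: (72.534,212.183) → (41.921,189.072) → (18.810,219.685) → (49.423,242.796) → (72.534,212.183). Closed: final G1 returns to the first vertex.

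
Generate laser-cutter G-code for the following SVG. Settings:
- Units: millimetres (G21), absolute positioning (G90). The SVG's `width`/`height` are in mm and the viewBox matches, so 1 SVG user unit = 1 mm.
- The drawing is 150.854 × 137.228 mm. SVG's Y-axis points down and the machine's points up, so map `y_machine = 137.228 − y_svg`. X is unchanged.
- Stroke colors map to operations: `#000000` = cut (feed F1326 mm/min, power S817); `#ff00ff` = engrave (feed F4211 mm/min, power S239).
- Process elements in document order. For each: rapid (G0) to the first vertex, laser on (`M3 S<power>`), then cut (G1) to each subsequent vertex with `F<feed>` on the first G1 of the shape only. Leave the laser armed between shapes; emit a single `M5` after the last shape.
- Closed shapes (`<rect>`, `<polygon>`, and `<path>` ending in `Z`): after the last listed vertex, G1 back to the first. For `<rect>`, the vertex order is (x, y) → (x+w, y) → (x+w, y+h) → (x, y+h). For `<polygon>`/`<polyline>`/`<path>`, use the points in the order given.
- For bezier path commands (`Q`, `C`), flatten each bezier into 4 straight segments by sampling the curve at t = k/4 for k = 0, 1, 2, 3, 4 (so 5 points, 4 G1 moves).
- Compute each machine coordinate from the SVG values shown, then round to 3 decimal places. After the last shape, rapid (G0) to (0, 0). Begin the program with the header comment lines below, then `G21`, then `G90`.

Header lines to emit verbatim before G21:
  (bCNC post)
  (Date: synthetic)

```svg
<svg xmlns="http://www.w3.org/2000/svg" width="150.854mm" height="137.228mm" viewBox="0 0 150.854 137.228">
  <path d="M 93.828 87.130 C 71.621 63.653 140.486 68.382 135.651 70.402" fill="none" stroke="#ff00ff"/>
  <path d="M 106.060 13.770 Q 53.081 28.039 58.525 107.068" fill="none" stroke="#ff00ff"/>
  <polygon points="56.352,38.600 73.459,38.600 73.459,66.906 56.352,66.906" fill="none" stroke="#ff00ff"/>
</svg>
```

Since the viewBox matches the mm dimensions, user units are millimetres directly. The only transform is the Y-flip y_m = 137.228 − y_svg.

Shape 1 is a cubic bezier drawn with `<path>`. Its stroke #ff00ff means engrave at S239, F4211. After flipping Y the toolpath is (93.828,50.098) → (91.674,62.900) → (108.225,68.023) → (128.033,68.366) → (135.651,66.826).

Shape 2 is a quadratic bezier drawn with `<path>`. Its stroke #ff00ff means engrave at S239, F4211. After flipping Y the toolpath is (106.060,123.458) → (83.222,112.276) → (67.687,92.999) → (59.454,65.627) → (58.525,30.160).

Shape 3 is a rectangle drawn with `<polygon>`. Its stroke #ff00ff means engrave at S239, F4211. After flipping Y the toolpath is (56.352,98.628) → (73.459,98.628) → (73.459,70.322) → (56.352,70.322) → (56.352,98.628), returning to the start.

(bCNC post)
(Date: synthetic)
G21
G90
G0 X93.828 Y50.098
M3 S239
G1 X91.674 Y62.900 F4211
G1 X108.225 Y68.023
G1 X128.033 Y68.366
G1 X135.651 Y66.826
G0 X106.060 Y123.458
M3 S239
G1 X83.222 Y112.276 F4211
G1 X67.687 Y92.999
G1 X59.454 Y65.627
G1 X58.525 Y30.160
G0 X56.352 Y98.628
M3 S239
G1 X73.459 Y98.628 F4211
G1 X73.459 Y70.322
G1 X56.352 Y70.322
G1 X56.352 Y98.628
M5
G0 X0.000 Y0.000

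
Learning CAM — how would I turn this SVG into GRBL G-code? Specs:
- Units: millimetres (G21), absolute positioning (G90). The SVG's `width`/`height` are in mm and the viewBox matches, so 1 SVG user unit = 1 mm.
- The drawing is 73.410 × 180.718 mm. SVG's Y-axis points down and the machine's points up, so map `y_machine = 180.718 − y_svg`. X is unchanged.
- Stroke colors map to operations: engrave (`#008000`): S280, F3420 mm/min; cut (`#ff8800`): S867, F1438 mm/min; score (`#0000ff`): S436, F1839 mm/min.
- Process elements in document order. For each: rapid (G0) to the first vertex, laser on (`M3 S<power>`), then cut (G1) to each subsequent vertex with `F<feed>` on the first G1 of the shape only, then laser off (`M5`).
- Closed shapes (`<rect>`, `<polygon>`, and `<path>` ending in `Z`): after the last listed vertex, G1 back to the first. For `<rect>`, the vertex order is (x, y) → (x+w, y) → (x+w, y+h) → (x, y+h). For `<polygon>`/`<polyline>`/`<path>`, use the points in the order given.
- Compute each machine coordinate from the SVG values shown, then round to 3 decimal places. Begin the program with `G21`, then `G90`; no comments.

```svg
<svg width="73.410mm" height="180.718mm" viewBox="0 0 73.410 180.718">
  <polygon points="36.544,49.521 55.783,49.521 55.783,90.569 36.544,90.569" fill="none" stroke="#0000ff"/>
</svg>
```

viewBox `0 0 73.410 180.718` with mm width/height → 1 unit = 1 mm. Flip: y_m = 180.718 − y_svg.

**Shape 1** — `<polygon>` rectangle, stroke `#0000ff` → score (S436, F1839). Machine vertices: (36.544,131.197) → (55.783,131.197) → (55.783,90.149) → (36.544,90.149) → (36.544,131.197). Closed: final G1 returns to the first vertex.

G21
G90
G0 X36.544 Y131.197
M3 S436
G1 X55.783 Y131.197 F1839
G1 X55.783 Y90.149
G1 X36.544 Y90.149
G1 X36.544 Y131.197
M5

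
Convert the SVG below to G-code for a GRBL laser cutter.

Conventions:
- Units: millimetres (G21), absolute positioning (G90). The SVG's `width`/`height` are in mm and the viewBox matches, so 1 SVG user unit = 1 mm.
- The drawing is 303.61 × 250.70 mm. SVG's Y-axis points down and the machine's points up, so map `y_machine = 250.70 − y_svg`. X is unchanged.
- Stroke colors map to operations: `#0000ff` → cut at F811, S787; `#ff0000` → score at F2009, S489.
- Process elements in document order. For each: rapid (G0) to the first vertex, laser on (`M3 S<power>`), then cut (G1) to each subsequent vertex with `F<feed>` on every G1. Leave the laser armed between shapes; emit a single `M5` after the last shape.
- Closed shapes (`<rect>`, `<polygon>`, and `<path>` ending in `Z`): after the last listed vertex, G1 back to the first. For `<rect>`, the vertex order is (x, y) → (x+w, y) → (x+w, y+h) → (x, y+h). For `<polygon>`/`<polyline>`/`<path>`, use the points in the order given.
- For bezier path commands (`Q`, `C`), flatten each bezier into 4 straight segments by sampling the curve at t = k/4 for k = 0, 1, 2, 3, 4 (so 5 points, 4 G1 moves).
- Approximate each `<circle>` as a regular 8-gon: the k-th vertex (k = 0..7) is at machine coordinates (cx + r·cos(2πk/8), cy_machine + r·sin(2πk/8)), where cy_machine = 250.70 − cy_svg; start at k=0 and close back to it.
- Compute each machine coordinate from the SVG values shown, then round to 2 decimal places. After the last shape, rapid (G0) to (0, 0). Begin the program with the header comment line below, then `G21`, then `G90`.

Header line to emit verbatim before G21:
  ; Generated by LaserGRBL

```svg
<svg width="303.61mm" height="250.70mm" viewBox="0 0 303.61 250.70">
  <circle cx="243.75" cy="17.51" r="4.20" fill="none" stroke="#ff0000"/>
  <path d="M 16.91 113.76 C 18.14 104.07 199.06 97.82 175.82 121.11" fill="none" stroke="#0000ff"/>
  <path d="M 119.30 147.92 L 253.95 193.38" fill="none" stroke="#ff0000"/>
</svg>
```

1 u = 1 mm; y_m = 250.70 − y.

[1] `<circle>` circle, #ff0000→score S489 F2009: (247.95,233.19) → (246.72,236.16) → (243.75,237.39) → (240.78,236.16) → (239.55,233.19) → (240.78,230.22) → (243.75,228.99) → (246.72,230.22) → (247.95,233.19) (closed)

[2] `<path>` cubic bezier, #0000ff→cut S787 F811: (16.91,136.94) → (45.53,143.15) → (105.54,145.63) → (160.97,141.93) → (175.82,129.59)

[3] `<path>` line segment, #ff0000→score S489 F2009: (119.30,102.78) → (253.95,57.32)

; Generated by LaserGRBL
G21
G90
G0 X247.95 Y233.19
M3 S489
G1 X246.72 Y236.16 F2009
G1 X243.75 Y237.39 F2009
G1 X240.78 Y236.16 F2009
G1 X239.55 Y233.19 F2009
G1 X240.78 Y230.22 F2009
G1 X243.75 Y228.99 F2009
G1 X246.72 Y230.22 F2009
G1 X247.95 Y233.19 F2009
G0 X16.91 Y136.94
M3 S787
G1 X45.53 Y143.15 F811
G1 X105.54 Y145.63 F811
G1 X160.97 Y141.93 F811
G1 X175.82 Y129.59 F811
G0 X119.30 Y102.78
M3 S489
G1 X253.95 Y57.32 F2009
M5
G0 X0.00 Y0.00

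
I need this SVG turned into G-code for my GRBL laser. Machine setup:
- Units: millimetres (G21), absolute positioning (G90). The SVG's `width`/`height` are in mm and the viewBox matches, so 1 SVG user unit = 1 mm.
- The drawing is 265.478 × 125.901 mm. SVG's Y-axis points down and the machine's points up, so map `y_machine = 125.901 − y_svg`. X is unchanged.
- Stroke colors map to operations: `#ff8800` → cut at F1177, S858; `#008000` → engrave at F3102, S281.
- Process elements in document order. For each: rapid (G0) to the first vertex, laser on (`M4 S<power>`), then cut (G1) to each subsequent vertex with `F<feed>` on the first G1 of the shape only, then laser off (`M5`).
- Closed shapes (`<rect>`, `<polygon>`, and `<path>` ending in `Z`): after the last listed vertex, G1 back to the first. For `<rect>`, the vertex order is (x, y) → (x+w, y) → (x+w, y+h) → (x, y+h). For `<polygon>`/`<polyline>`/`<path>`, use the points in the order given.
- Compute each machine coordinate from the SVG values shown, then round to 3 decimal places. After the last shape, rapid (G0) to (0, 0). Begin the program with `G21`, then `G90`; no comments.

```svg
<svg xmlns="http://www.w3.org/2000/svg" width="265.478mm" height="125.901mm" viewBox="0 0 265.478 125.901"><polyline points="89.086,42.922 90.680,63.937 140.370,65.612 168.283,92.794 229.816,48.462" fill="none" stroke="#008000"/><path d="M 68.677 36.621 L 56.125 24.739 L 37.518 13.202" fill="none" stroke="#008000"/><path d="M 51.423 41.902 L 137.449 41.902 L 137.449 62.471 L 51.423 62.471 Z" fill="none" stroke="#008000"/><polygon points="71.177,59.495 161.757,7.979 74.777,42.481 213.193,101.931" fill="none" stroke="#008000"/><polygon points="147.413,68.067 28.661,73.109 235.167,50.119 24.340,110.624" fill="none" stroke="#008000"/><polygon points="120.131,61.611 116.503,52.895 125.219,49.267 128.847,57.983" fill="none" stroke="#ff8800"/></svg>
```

G21
G90
G0 X89.086 Y82.979
M4 S281
G1 X90.680 Y61.964 F3102
G1 X140.370 Y60.289
G1 X168.283 Y33.107
G1 X229.816 Y77.439
M5
G0 X68.677 Y89.280
M4 S281
G1 X56.125 Y101.162 F3102
G1 X37.518 Y112.699
M5
G0 X51.423 Y83.999
M4 S281
G1 X137.449 Y83.999 F3102
G1 X137.449 Y63.430
G1 X51.423 Y63.430
G1 X51.423 Y83.999
M5
G0 X71.177 Y66.406
M4 S281
G1 X161.757 Y117.922 F3102
G1 X74.777 Y83.420
G1 X213.193 Y23.970
G1 X71.177 Y66.406
M5
G0 X147.413 Y57.834
M4 S281
G1 X28.661 Y52.792 F3102
G1 X235.167 Y75.782
G1 X24.340 Y15.277
G1 X147.413 Y57.834
M5
G0 X120.131 Y64.290
M4 S858
G1 X116.503 Y73.006 F1177
G1 X125.219 Y76.634
G1 X128.847 Y67.918
G1 X120.131 Y64.290
M5
G0 X0.000 Y0.000

viewBox `0 0 265.478 125.901` with mm width/height → 1 unit = 1 mm. Flip: y_m = 125.901 − y_svg.

**Shape 1** — `<polyline>` open polyline, stroke `#008000` → engrave (S281, F3102). Machine vertices: (89.086,82.979) → (90.680,61.964) → (140.370,60.289) → (168.283,33.107) → (229.816,77.439). Open path.

**Shape 2** — `<path>` open polyline, stroke `#008000` → engrave (S281, F3102). Machine vertices: (68.677,89.280) → (56.125,101.162) → (37.518,112.699). Open path.

**Shape 3** — `<path>` rectangle, stroke `#008000` → engrave (S281, F3102). Machine vertices: (51.423,83.999) → (137.449,83.999) → (137.449,63.430) → (51.423,63.430) → (51.423,83.999). Closed: final G1 returns to the first vertex.

**Shape 4** — `<polygon>` closed polygon, stroke `#008000` → engrave (S281, F3102). Machine vertices: (71.177,66.406) → (161.757,117.922) → (74.777,83.420) → (213.193,23.970) → (71.177,66.406). Closed: final G1 returns to the first vertex.

**Shape 5** — `<polygon>` closed polygon, stroke `#008000` → engrave (S281, F3102). Machine vertices: (147.413,57.834) → (28.661,52.792) → (235.167,75.782) → (24.340,15.277) → (147.413,57.834). Closed: final G1 returns to the first vertex.

**Shape 6** — `<polygon>` regular polygon, stroke `#ff8800` → cut (S858, F1177). Machine vertices: (120.131,64.290) → (116.503,73.006) → (125.219,76.634) → (128.847,67.918) → (120.131,64.290). Closed: final G1 returns to the first vertex.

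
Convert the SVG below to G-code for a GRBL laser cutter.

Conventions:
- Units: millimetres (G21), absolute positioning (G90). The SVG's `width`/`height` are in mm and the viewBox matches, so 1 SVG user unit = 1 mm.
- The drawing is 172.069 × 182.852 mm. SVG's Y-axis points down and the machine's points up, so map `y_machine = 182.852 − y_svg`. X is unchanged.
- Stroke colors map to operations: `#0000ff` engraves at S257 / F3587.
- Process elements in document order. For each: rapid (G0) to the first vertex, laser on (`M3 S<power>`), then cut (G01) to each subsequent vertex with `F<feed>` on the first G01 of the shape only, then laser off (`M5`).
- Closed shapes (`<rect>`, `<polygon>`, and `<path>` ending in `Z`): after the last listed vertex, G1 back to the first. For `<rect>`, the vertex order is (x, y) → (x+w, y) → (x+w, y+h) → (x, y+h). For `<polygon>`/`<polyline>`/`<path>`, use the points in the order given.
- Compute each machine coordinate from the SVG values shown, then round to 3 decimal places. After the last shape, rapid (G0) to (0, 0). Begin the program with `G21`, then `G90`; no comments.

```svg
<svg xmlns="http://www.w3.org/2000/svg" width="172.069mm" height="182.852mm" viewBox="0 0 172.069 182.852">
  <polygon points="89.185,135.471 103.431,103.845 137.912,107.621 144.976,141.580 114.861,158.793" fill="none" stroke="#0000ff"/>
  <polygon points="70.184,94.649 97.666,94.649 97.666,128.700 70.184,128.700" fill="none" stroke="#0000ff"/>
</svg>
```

G21
G90
G0 X89.185 Y47.381
M3 S257
G01 X103.431 Y79.007 F3587
G01 X137.912 Y75.231
G01 X144.976 Y41.272
G01 X114.861 Y24.059
G01 X89.185 Y47.381
M5
G0 X70.184 Y88.203
M3 S257
G01 X97.666 Y88.203 F3587
G01 X97.666 Y54.152
G01 X70.184 Y54.152
G01 X70.184 Y88.203
M5
G0 X0.000 Y0.000

Since the viewBox matches the mm dimensions, user units are millimetres directly. The only transform is the Y-flip y_m = 182.852 − y_svg.

Shape 1 is a regular polygon drawn with `<polygon>`. Its stroke #0000ff means engrave at S257, F3587. After flipping Y the toolpath is (89.185,47.381) → (103.431,79.007) → (137.912,75.231) → (144.976,41.272) → (114.861,24.059) → (89.185,47.381), returning to the start.

Shape 2 is a rectangle drawn with `<polygon>`. Its stroke #0000ff means engrave at S257, F3587. After flipping Y the toolpath is (70.184,88.203) → (97.666,88.203) → (97.666,54.152) → (70.184,54.152) → (70.184,88.203), returning to the start.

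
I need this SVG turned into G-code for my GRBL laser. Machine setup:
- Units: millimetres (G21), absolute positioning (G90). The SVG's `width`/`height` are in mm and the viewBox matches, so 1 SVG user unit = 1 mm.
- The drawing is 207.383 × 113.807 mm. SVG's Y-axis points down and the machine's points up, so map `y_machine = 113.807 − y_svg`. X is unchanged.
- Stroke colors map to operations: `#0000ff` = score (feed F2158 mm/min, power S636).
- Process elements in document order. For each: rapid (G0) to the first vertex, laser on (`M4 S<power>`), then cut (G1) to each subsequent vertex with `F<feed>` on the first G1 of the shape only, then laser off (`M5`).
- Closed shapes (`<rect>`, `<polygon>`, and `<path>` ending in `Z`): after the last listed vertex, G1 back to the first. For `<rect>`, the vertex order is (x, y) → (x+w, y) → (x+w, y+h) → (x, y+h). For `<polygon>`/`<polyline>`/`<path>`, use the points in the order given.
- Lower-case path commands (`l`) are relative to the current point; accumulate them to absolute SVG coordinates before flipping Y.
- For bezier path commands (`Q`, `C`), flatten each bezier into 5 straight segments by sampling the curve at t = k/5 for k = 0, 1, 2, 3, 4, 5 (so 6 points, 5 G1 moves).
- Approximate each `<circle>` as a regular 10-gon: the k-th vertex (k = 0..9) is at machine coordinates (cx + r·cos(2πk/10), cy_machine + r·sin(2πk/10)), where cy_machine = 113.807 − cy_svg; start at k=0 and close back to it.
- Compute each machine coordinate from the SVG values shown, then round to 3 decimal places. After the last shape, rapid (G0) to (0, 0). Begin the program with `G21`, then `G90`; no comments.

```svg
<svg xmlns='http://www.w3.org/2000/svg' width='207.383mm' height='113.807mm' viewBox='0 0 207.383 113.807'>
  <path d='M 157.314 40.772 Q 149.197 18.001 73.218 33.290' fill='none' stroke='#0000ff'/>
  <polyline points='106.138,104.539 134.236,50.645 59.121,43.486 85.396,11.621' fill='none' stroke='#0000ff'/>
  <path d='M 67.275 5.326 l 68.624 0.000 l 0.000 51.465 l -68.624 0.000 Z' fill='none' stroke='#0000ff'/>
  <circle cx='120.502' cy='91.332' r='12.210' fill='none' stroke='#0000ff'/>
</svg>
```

G21
G90
G0 X157.314 Y73.035
M4 S636
G1 X151.353 Y80.621 F2158
G1 X139.962 Y85.162
G1 X123.143 Y86.659
G1 X100.895 Y85.110
G1 X73.218 Y80.517
M5
G0 X106.138 Y9.268
M4 S636
G1 X134.236 Y63.162 F2158
G1 X59.121 Y70.321
G1 X85.396 Y102.186
M5
G0 X67.275 Y108.481
M4 S636
G1 X135.899 Y108.481 F2158
G1 X135.899 Y57.016
G1 X67.275 Y57.016
G1 X67.275 Y108.481
M5
G0 X132.712 Y22.475
M4 S636
G1 X130.380 Y29.652 F2158
G1 X124.275 Y34.087
G1 X116.729 Y34.087
G1 X110.624 Y29.652
G1 X108.292 Y22.475
G1 X110.624 Y15.298
G1 X116.729 Y10.863
G1 X124.275 Y10.863
G1 X130.380 Y15.298
G1 X132.712 Y22.475
M5
G0 X0.000 Y0.000

viewBox `0 0 207.383 113.807` with mm width/height → 1 unit = 1 mm. Flip: y_m = 113.807 − y_svg.

**Shape 1** — `<path>` quadratic bezier, stroke `#0000ff` → score (S636, F2158). Control points (SVG): P0=(157.314,40.772), P1=(149.197,18.001), P2=(73.218,33.290); sampled at t=k/5. Machine vertices: (157.314,73.035) → (151.353,80.621) → (139.962,85.162) → (123.143,86.659) → (100.895,85.110) → (73.218,80.517). Open path.

**Shape 2** — `<polyline>` open polyline, stroke `#0000ff` → score (S636, F2158). Machine vertices: (106.138,9.268) → (134.236,63.162) → (59.121,70.321) → (85.396,102.186). Open path.

**Shape 3** — `<path>` rectangle, stroke `#0000ff` → score (S636, F2158). Machine vertices: (67.275,108.481) → (135.899,108.481) → (135.899,57.016) → (67.275,57.016) → (67.275,108.481). Closed: final G1 returns to the first vertex.

**Shape 4** — `<circle>` circle, stroke `#0000ff` → score (S636, F2158). Machine vertices: (132.712,22.475) → (130.380,29.652) → (124.275,34.087) → (116.729,34.087) → (110.624,29.652) → (108.292,22.475) → (110.624,15.298) → (116.729,10.863) → (124.275,10.863) → (130.380,15.298) → (132.712,22.475). Closed: final G1 returns to the first vertex.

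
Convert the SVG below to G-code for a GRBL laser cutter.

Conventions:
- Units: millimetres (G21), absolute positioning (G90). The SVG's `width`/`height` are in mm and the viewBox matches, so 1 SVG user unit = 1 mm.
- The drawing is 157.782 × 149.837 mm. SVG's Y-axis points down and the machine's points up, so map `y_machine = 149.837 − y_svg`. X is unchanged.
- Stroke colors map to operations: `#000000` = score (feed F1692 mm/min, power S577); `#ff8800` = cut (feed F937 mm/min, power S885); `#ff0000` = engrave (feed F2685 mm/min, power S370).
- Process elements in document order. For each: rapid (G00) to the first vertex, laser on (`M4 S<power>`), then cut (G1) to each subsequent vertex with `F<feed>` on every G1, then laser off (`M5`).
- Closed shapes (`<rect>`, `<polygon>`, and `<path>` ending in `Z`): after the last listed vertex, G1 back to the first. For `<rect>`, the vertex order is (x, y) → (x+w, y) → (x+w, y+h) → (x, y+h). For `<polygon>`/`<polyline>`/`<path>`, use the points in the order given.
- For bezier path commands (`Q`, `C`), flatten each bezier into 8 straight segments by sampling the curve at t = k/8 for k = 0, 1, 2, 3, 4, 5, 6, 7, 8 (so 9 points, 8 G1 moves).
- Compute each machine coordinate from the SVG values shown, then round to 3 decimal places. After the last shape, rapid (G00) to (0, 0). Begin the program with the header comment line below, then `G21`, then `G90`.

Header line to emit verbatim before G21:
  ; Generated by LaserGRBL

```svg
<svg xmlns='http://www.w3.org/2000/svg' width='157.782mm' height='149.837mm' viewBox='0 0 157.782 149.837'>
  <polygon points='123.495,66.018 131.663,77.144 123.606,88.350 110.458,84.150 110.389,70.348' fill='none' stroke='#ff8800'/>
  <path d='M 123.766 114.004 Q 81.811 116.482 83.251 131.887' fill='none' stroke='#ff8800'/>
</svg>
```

; Generated by LaserGRBL
G21
G90
G00 X123.495 Y83.819
M4 S885
G1 X131.663 Y72.693 F937
G1 X123.606 Y61.487 F937
G1 X110.458 Y65.687 F937
G1 X110.389 Y79.489 F937
G1 X123.495 Y83.819 F937
M5
G00 X123.766 Y35.833
M4 S885
G1 X113.955 Y35.012 F937
G1 X105.501 Y33.786 F937
G1 X98.402 Y32.157 F937
G1 X92.660 Y30.123 F937
G1 X88.273 Y27.686 F937
G1 X85.243 Y24.845 F937
G1 X83.569 Y21.599 F937
G1 X83.251 Y17.950 F937
M5
G00 X0.000 Y0.000

Since the viewBox matches the mm dimensions, user units are millimetres directly. The only transform is the Y-flip y_m = 149.837 − y_svg.

Shape 1 is a regular polygon drawn with `<polygon>`. Its stroke #ff8800 means cut at S885, F937. After flipping Y the toolpath is (123.495,83.819) → (131.663,72.693) → (123.606,61.487) → (110.458,65.687) → (110.389,79.489) → (123.495,83.819), returning to the start.

Shape 2 is a quadratic bezier drawn with `<path>`. Its stroke #ff8800 means cut at S885, F937. After flipping Y the toolpath is (123.766,35.833) → (113.955,35.012) → (105.501,33.786) → (98.402,32.157) → (92.660,30.123) → (88.273,27.686) → (85.243,24.845) → (83.569,21.599) → (83.251,17.950).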